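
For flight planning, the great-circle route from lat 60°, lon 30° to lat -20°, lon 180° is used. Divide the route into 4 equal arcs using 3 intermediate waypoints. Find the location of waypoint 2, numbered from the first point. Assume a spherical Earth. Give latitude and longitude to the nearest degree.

Convert each endpoint to a unit vector on the sphere (x = cos φ cos λ, y = cos φ sin λ, z = sin φ).
The central angle between the endpoints is δ = arccos(p₁·p₂) ≈ 2.351 rad (134.7°).
Interpolate at f = 2/4 with slerp weights a = sin((1−f)δ)/sin δ ≈ 1.298, b = sin(fδ)/sin δ ≈ 1.298.
p = a·p₁ + b·p₂ ≈ (-0.658, 0.324, 0.680); φ = arcsin(p_z) ≈ 42.84°, λ = atan2(p_y, p_x) ≈ 153.74°.

≈ lat 43°, lon 154°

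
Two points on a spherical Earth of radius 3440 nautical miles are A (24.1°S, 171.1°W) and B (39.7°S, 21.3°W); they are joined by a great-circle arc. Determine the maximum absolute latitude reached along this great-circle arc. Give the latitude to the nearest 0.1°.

The great circle lies in the plane with unit normal n̂ = (p₁ × p₂)/|p₁ × p₂|.
Here n̂_z ≈ +0.377; the vertex latitude is φ_max = arccos|n̂_z| ≈ 67.9°.

≈ 67.9°S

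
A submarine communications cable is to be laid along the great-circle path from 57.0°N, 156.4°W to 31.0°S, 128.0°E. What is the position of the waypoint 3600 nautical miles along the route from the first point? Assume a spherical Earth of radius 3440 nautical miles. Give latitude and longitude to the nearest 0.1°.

Convert each endpoint to a unit vector on the sphere (x = cos φ cos λ, y = cos φ sin λ, z = sin φ).
The central angle between the endpoints is δ = arccos(p₁·p₂) ≈ 1.892 rad (108.4°). The total great-circle distance is δ·R ≈ 1.892 × 3440 ≈ 6509 nmi, so the target fraction is f = 3600/6509 ≈ 0.553.
Interpolate at f ≈ 0.553 with slerp weights a = sin((1−f)δ)/sin δ ≈ 0.789, b = sin(fδ)/sin δ ≈ 0.912.
p = a·p₁ + b·p₂ ≈ (-0.875, 0.444, 0.192); φ = arcsin(p_z) ≈ 11.05°, λ = atan2(p_y, p_x) ≈ 153.08°.

≈ 11.0°N, 153.1°E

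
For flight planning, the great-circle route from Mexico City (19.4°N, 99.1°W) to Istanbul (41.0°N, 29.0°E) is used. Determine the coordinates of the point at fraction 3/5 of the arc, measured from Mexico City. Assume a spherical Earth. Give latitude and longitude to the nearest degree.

Write both endpoints as unit vectors p₁, p₂ with components (cos φ cos λ, cos φ sin λ, sin φ).
The central angle between the endpoints is δ = arccos(p₁·p₂) ≈ 1.794 rad (102.8°).
Interpolate at f = 3/5 with slerp weights a = sin((1−f)δ)/sin δ ≈ 0.674, b = sin(fδ)/sin δ ≈ 0.903.
p = a·p₁ + b·p₂ ≈ (0.495, -0.298, 0.816); φ = arcsin(p_z) ≈ 54.70°, λ = atan2(p_y, p_x) ≈ -31.02°.

≈ 55°N, 31°W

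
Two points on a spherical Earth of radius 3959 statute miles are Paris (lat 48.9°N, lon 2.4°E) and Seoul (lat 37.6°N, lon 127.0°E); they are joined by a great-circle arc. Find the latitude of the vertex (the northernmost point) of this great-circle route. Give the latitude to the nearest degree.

The great circle lies in the plane with unit normal n̂ = (p₁ × p₂)/|p₁ × p₂|.
Here n̂_z ≈ +0.435; the vertex latitude is φ_max = arccos|n̂_z| ≈ 64.2°.
Check via Clairaut: cos φ_max = |cos φ₁| · sin C = cos(48.9°)·sin(41.4°) ≈ 0.435, again giving ≈ 64.2°.

≈ 64°N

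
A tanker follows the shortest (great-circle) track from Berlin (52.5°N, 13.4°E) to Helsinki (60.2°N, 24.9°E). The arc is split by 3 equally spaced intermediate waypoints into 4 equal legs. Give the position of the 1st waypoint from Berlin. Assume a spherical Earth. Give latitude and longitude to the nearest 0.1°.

Convert each endpoint to a unit vector on the sphere (x = cos φ cos λ, y = cos φ sin λ, z = sin φ).
The central angle between the endpoints is δ = arccos(p₁·p₂) ≈ 0.174 rad (10.0°).
Interpolate at f = 1/4 with slerp weights a = sin((1−f)δ)/sin δ ≈ 0.752, b = sin(fδ)/sin δ ≈ 0.251.
p = a·p₁ + b·p₂ ≈ (0.558, 0.159, 0.814); φ = arcsin(p_z) ≈ 54.52°, λ = atan2(p_y, p_x) ≈ 15.86°.

≈ 54.5°N, 15.9°E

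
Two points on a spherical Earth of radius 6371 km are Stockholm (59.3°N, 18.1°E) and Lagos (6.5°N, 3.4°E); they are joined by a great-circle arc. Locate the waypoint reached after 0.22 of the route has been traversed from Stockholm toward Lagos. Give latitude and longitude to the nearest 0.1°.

≈ 47.9°N, 12.6°E

From cos δ = sin φ₁ sin φ₂ + cos φ₁ cos φ₂ cos Δλ, the central angle is δ ≈ 0.942 rad (54.0°).
Interpolate at f = 0.22 with slerp weights a = sin((1−f)δ)/sin δ ≈ 0.829, b = sin(fδ)/sin δ ≈ 0.254.
p = a·p₁ + b·p₂ ≈ (0.655, 0.146, 0.742); φ = arcsin(p_z) ≈ 47.87°, λ = atan2(p_y, p_x) ≈ 12.61°.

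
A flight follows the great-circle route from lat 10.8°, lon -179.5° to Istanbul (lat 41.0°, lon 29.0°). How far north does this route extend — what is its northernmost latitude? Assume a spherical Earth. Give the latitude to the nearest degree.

≈ 65°

The great circle lies in the plane with unit normal n̂ = (p₁ × p₂)/|p₁ × p₂|.
Here n̂_z ≈ -0.417; the vertex latitude is φ_max = arccos|n̂_z| ≈ 65.4°.
Check via Clairaut: cos φ_max = |cos φ₁| · sin C = cos(10.8°)·sin(25.1°) ≈ 0.417, again giving ≈ 65.4°.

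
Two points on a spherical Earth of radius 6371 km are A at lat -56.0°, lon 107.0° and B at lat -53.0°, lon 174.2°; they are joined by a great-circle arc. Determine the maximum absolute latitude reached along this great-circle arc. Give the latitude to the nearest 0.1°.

≈ -59.4°

The great circle lies in the plane with unit normal n̂ = (p₁ × p₂)/|p₁ × p₂|.
Here n̂_z ≈ +0.509; the vertex latitude is φ_max = arccos|n̂_z| ≈ 59.4°.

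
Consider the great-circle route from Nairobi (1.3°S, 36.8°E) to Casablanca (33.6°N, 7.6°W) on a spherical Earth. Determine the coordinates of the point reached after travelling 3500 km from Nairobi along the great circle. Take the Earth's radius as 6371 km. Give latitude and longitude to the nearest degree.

Convert each endpoint to a unit vector on the sphere (x = cos φ cos λ, y = cos φ sin λ, z = sin φ).
The central angle between the endpoints is δ = arccos(p₁·p₂) ≈ 0.949 rad (54.4°). The total great-circle distance is δ·R ≈ 0.949 × 6371 ≈ 6047 km, so the target fraction is f = 3500/6047 ≈ 0.579.
Interpolate at f ≈ 0.579 with slerp weights a = sin((1−f)δ)/sin δ ≈ 0.479, b = sin(fδ)/sin δ ≈ 0.642.
p = a·p₁ + b·p₂ ≈ (0.914, 0.216, 0.345); φ = arcsin(p_z) ≈ 20.16°, λ = atan2(p_y, p_x) ≈ 13.30°.

≈ 20°N, 13°E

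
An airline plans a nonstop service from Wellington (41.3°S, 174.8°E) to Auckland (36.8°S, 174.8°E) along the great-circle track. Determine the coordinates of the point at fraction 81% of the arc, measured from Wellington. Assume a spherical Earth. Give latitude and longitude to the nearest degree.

≈ (38°S, 175°E)

Write both endpoints as unit vectors p₁, p₂ with components (cos φ cos λ, cos φ sin λ, sin φ).
The central angle between the endpoints is δ = arccos(p₁·p₂) ≈ 0.079 rad (4.5°).
Interpolate at f = 0.81 with slerp weights a = sin((1−f)δ)/sin δ ≈ 0.190, b = sin(fδ)/sin δ ≈ 0.810.
p = a·p₁ + b·p₂ ≈ (-0.788, 0.072, -0.611); φ = arcsin(p_z) ≈ -37.66°, λ = atan2(p_y, p_x) ≈ 174.80°.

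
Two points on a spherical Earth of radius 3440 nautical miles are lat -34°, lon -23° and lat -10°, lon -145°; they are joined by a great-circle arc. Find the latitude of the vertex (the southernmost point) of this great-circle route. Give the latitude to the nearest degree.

≈ -43°

The great circle lies in the plane with unit normal n̂ = (p₁ × p₂)/|p₁ × p₂|.
Here n̂_z ≈ -0.735; the vertex latitude is φ_max = arccos|n̂_z| ≈ 42.7°.
Check via Clairaut: cos φ_max = |cos φ₁| · sin C = cos(34.0°)·sin(117.6°) ≈ 0.735, again giving ≈ 42.7°.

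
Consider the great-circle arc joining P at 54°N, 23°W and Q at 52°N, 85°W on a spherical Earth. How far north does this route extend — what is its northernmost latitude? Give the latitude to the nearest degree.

The great circle lies in the plane with unit normal n̂ = (p₁ × p₂)/|p₁ × p₂|.
Here n̂_z ≈ -0.542; the vertex latitude is φ_max = arccos|n̂_z| ≈ 57.2°.
Check via Clairaut: cos φ_max = |cos φ₁| · sin C = cos(54.0°)·sin(67.1°) ≈ 0.542, again giving ≈ 57.2°.

≈ 57°N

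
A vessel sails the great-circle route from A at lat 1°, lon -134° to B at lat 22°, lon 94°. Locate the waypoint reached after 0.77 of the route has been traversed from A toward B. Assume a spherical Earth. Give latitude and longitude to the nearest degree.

From cos δ = sin φ₁ sin φ₂ + cos φ₁ cos φ₂ cos Δλ, the central angle is δ ≈ 2.232 rad (127.9°).
Interpolate at f = 0.77 with slerp weights a = sin((1−f)δ)/sin δ ≈ 0.622, b = sin(fδ)/sin δ ≈ 1.253.
p = a·p₁ + b·p₂ ≈ (-0.513, 0.711, 0.480); φ = arcsin(p_z) ≈ 28.70°, λ = atan2(p_y, p_x) ≈ 125.79°.

≈ lat 29°, lon 126°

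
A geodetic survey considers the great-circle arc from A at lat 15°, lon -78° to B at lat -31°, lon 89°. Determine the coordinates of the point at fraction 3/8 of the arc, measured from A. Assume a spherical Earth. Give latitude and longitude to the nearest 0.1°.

≈ lat -34.1°, lon -41.7°

From cos δ = sin φ₁ sin φ₂ + cos φ₁ cos φ₂ cos Δλ, the central angle is δ ≈ 2.794 rad (160.1°).
Interpolate at f = 3/8 with slerp weights a = sin((1−f)δ)/sin δ ≈ 2.887, b = sin(fδ)/sin δ ≈ 2.540.
p = a·p₁ + b·p₂ ≈ (0.618, -0.551, -0.561); φ = arcsin(p_z) ≈ -34.11°, λ = atan2(p_y, p_x) ≈ -41.74°.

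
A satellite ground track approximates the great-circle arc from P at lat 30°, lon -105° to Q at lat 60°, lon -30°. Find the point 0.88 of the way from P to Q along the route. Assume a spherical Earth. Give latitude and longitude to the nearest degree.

Convert each endpoint to a unit vector on the sphere (x = cos φ cos λ, y = cos φ sin λ, z = sin φ).
The central angle between the endpoints is δ = arccos(p₁·p₂) ≈ 0.994 rad (57.0°).
Interpolate at f = 0.88 with slerp weights a = sin((1−f)δ)/sin δ ≈ 0.142, b = sin(fδ)/sin δ ≈ 0.915.
p = a·p₁ + b·p₂ ≈ (0.365, -0.348, 0.864); φ = arcsin(p_z) ≈ 59.75°, λ = atan2(p_y, p_x) ≈ -43.64°.

≈ lat 60°, lon -44°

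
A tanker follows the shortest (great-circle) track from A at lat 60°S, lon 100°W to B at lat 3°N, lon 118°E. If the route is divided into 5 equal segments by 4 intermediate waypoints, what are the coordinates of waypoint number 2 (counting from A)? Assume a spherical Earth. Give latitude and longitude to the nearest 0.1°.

Convert each endpoint to a unit vector on the sphere (x = cos φ cos λ, y = cos φ sin λ, z = sin φ).
The central angle between the endpoints is δ = arccos(p₁·p₂) ≈ 2.025 rad (116.0°).
Interpolate at f = 2/5 with slerp weights a = sin((1−f)δ)/sin δ ≈ 1.043, b = sin(fδ)/sin δ ≈ 0.806.
p = a·p₁ + b·p₂ ≈ (-0.468, 0.197, -0.861); φ = arcsin(p_z) ≈ -59.45°, λ = atan2(p_y, p_x) ≈ 157.19°.

≈ lat 59.5°S, lon 157.2°E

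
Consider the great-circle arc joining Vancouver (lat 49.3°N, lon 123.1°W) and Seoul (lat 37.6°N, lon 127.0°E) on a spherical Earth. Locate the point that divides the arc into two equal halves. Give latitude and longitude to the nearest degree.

Convert each endpoint to a unit vector on the sphere (x = cos φ cos λ, y = cos φ sin λ, z = sin φ).
The central angle between the endpoints is δ = arccos(p₁·p₂) ≈ 1.280 rad (73.3°).
Interpolate at f = 1/2 with slerp weights a = sin((1−f)δ)/sin δ ≈ 0.623, b = sin(fδ)/sin δ ≈ 0.623.
p = a·p₁ + b·p₂ ≈ (-0.519, 0.054, 0.853); φ = arcsin(p_z) ≈ 58.53°, λ = atan2(p_y, p_x) ≈ 174.07°.

≈ lat 59°N, lon 174°E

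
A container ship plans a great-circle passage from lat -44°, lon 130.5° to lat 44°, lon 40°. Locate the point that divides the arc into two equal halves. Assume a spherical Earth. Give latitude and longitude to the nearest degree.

≈ lat 0°, lon 85°

Convert each endpoint to a unit vector on the sphere (x = cos φ cos λ, y = cos φ sin λ, z = sin φ).
The central angle between the endpoints is δ = arccos(p₁·p₂) ≈ 2.080 rad (119.1°).
Interpolate at f = 1/2 with slerp weights a = sin((1−f)δ)/sin δ ≈ 0.987, b = sin(fδ)/sin δ ≈ 0.987.
p = a·p₁ + b·p₂ ≈ (0.083, 0.997, 0.000); φ = arcsin(p_z) ≈ 0.00°, λ = atan2(p_y, p_x) ≈ 85.25°.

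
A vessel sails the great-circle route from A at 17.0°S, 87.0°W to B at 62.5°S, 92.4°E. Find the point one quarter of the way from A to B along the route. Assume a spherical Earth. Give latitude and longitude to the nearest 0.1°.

≈ 42.1°S, 86.8°W

Write both endpoints as unit vectors p₁, p₂ with components (cos φ cos λ, cos φ sin λ, sin φ).
The central angle between the endpoints is δ = arccos(p₁·p₂) ≈ 1.754 rad (100.5°).
Interpolate at f = 1/4 with slerp weights a = sin((1−f)δ)/sin δ ≈ 0.984, b = sin(fδ)/sin δ ≈ 0.432.
p = a·p₁ + b·p₂ ≈ (0.041, -0.741, -0.671); φ = arcsin(p_z) ≈ -42.12°, λ = atan2(p_y, p_x) ≈ -86.84°.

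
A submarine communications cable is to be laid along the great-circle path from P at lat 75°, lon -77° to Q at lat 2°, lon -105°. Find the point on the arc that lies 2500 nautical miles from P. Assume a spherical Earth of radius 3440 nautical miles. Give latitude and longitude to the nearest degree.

≈ lat 35°, lon -100°

Convert each endpoint to a unit vector on the sphere (x = cos φ cos λ, y = cos φ sin λ, z = sin φ).
The central angle between the endpoints is δ = arccos(p₁·p₂) ≈ 1.306 rad (74.8°). The total great-circle distance is δ·R ≈ 1.306 × 3440 ≈ 4491 nmi, so the target fraction is f = 2500/4491 ≈ 0.557.
Interpolate at f ≈ 0.557 with slerp weights a = sin((1−f)δ)/sin δ ≈ 0.567, b = sin(fδ)/sin δ ≈ 0.689.
p = a·p₁ + b·p₂ ≈ (-0.145, -0.808, 0.572); φ = arcsin(p_z) ≈ 34.86°, λ = atan2(p_y, p_x) ≈ -100.18°.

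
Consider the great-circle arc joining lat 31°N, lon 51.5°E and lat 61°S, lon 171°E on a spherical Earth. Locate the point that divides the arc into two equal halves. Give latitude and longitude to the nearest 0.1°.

Write both endpoints as unit vectors p₁, p₂ with components (cos φ cos λ, cos φ sin λ, sin φ).
The central angle between the endpoints is δ = arccos(p₁·p₂) ≈ 2.285 rad (130.9°).
Interpolate at f = 1/2 with slerp weights a = sin((1−f)δ)/sin δ ≈ 1.204, b = sin(fδ)/sin δ ≈ 1.204.
p = a·p₁ + b·p₂ ≈ (0.066, 0.899, -0.433); φ = arcsin(p_z) ≈ -25.65°, λ = atan2(p_y, p_x) ≈ 85.81°.

≈ lat 25.7°S, lon 85.8°E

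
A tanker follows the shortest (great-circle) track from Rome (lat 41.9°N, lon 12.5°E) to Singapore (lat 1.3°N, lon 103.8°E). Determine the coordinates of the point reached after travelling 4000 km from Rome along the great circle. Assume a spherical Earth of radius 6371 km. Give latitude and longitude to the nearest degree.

Convert each endpoint to a unit vector on the sphere (x = cos φ cos λ, y = cos φ sin λ, z = sin φ).
The central angle between the endpoints is δ = arccos(p₁·p₂) ≈ 1.573 rad (90.1°). The total great-circle distance is δ·R ≈ 1.573 × 6371 ≈ 10019 km, so the target fraction is f = 4000/10019 ≈ 0.399.
Interpolate at f ≈ 0.399 with slerp weights a = sin((1−f)δ)/sin δ ≈ 0.810, b = sin(fδ)/sin δ ≈ 0.587.
p = a·p₁ + b·p₂ ≈ (0.449, 0.701, 0.554); φ = arcsin(p_z) ≈ 33.67°, λ = atan2(p_y, p_x) ≈ 57.37°.

≈ lat 34°N, lon 57°E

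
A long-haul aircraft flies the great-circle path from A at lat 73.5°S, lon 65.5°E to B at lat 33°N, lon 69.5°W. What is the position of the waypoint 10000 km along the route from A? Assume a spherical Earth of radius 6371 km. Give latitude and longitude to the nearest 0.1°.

≈ lat 9.4°S, lon 58.3°W

Write both endpoints as unit vectors p₁, p₂ with components (cos φ cos λ, cos φ sin λ, sin φ).
The central angle between the endpoints is δ = arccos(p₁·p₂) ≈ 2.333 rad (133.7°). The total great-circle distance is δ·R ≈ 2.333 × 6371 ≈ 14865 km, so the target fraction is f = 10000/14865 ≈ 0.673.
Interpolate at f ≈ 0.673 with slerp weights a = sin((1−f)δ)/sin δ ≈ 0.956, b = sin(fδ)/sin δ ≈ 1.383.
p = a·p₁ + b·p₂ ≈ (0.519, -0.839, -0.164); φ = arcsin(p_z) ≈ -9.42°, λ = atan2(p_y, p_x) ≈ -58.28°.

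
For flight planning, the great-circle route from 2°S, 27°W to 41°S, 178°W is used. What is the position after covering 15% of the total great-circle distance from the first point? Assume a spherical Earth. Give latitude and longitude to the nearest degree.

≈ 19°S, 37°W

Write both endpoints as unit vectors p₁, p₂ with components (cos φ cos λ, cos φ sin λ, sin φ).
The central angle between the endpoints is δ = arccos(p₁·p₂) ≈ 2.261 rad (129.6°).
Interpolate at f = 0.15 with slerp weights a = sin((1−f)δ)/sin δ ≈ 1.218, b = sin(fδ)/sin δ ≈ 0.431.
p = a·p₁ + b·p₂ ≈ (0.759, -0.564, -0.326); φ = arcsin(p_z) ≈ -19.00°, λ = atan2(p_y, p_x) ≈ -36.61°.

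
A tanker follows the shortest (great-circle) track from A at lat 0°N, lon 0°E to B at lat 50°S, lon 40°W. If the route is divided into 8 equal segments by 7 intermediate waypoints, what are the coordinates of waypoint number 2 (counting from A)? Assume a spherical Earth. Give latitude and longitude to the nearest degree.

≈ lat 13°S, lon 7°W

The haversine formula gives a central angle δ ≈ 1.056 rad (60.5°) between the endpoints.
Interpolate at f = 2/8 with slerp weights a = sin((1−f)δ)/sin δ ≈ 0.818, b = sin(fδ)/sin δ ≈ 0.300.
p = a·p₁ + b·p₂ ≈ (0.965, -0.124, -0.230); φ = arcsin(p_z) ≈ -13.28°, λ = atan2(p_y, p_x) ≈ -7.31°.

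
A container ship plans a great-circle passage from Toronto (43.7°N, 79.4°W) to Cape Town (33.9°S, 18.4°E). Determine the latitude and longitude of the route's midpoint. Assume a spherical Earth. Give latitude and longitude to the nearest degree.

≈ 7°N, 26°W

From cos δ = sin φ₁ sin φ₂ + cos φ₁ cos φ₂ cos Δλ, the central angle is δ ≈ 2.056 rad (117.8°).
Interpolate at f = 1/2 with slerp weights a = sin((1−f)δ)/sin δ ≈ 0.968, b = sin(fδ)/sin δ ≈ 0.968.
p = a·p₁ + b·p₂ ≈ (0.891, -0.434, 0.129); φ = arcsin(p_z) ≈ 7.41°, λ = atan2(p_y, p_x) ≈ -25.98°.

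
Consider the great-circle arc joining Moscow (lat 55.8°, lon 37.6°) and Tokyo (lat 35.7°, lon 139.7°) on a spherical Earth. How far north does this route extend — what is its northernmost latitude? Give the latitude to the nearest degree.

The great circle lies in the plane with unit normal n̂ = (p₁ × p₂)/|p₁ × p₂|.
Here n̂_z ≈ +0.484; the vertex latitude is φ_max = arccos|n̂_z| ≈ 61.1°.
Check via Clairaut: cos φ_max = |cos φ₁| · sin C = cos(55.8°)·sin(59.4°) ≈ 0.484, again giving ≈ 61.1°.

≈ 61°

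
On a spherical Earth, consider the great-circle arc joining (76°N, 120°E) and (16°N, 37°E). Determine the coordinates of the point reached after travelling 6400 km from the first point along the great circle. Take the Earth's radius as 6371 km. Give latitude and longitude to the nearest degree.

≈ (31°N, 41°E)

From cos δ = sin φ₁ sin φ₂ + cos φ₁ cos φ₂ cos Δλ, the central angle is δ ≈ 1.271 rad (72.8°). The total great-circle distance is δ·R ≈ 1.271 × 6371 ≈ 8094 km, so the target fraction is f = 6400/8094 ≈ 0.791.
Interpolate at f ≈ 0.791 with slerp weights a = sin((1−f)δ)/sin δ ≈ 0.275, b = sin(fδ)/sin δ ≈ 0.883.
p = a·p₁ + b·p₂ ≈ (0.645, 0.569, 0.510); φ = arcsin(p_z) ≈ 30.70°, λ = atan2(p_y, p_x) ≈ 41.41°.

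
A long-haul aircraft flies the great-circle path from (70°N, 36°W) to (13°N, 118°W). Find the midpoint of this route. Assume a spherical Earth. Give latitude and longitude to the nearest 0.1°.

Convert each endpoint to a unit vector on the sphere (x = cos φ cos λ, y = cos φ sin λ, z = sin φ).
The central angle between the endpoints is δ = arccos(p₁·p₂) ≈ 1.310 rad (75.1°).
Interpolate at f = 1/2 with slerp weights a = sin((1−f)δ)/sin δ ≈ 0.631, b = sin(fδ)/sin δ ≈ 0.631.
p = a·p₁ + b·p₂ ≈ (-0.114, -0.669, 0.734); φ = arcsin(p_z) ≈ 47.25°, λ = atan2(p_y, p_x) ≈ -99.66°.

≈ (47.2°N, 99.7°W)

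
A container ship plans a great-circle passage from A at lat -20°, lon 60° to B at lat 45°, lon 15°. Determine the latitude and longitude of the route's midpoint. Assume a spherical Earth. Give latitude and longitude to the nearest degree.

Write both endpoints as unit vectors p₁, p₂ with components (cos φ cos λ, cos φ sin λ, sin φ).
The central angle between the endpoints is δ = arccos(p₁·p₂) ≈ 1.341 rad (76.8°).
Interpolate at f = 1/2 with slerp weights a = sin((1−f)δ)/sin δ ≈ 0.638, b = sin(fδ)/sin δ ≈ 0.638.
p = a·p₁ + b·p₂ ≈ (0.736, 0.636, 0.233); φ = arcsin(p_z) ≈ 13.47°, λ = atan2(p_y, p_x) ≈ 40.85°.

≈ lat 13°, lon 41°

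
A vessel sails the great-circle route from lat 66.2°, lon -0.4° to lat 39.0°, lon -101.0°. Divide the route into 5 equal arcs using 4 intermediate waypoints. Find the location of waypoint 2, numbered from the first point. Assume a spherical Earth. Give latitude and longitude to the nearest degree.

≈ lat 66°, lon -60°

Convert each endpoint to a unit vector on the sphere (x = cos φ cos λ, y = cos φ sin λ, z = sin φ).
The central angle between the endpoints is δ = arccos(p₁·p₂) ≈ 1.026 rad (58.8°).
Interpolate at f = 2/5 with slerp weights a = sin((1−f)δ)/sin δ ≈ 0.675, b = sin(fδ)/sin δ ≈ 0.467.
p = a·p₁ + b·p₂ ≈ (0.203, -0.358, 0.911); φ = arcsin(p_z) ≈ 65.70°, λ = atan2(p_y, p_x) ≈ -60.40°.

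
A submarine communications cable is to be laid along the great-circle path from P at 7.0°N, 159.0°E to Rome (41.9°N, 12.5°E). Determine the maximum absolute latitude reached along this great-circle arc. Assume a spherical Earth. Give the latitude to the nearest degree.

The great circle lies in the plane with unit normal n̂ = (p₁ × p₂)/|p₁ × p₂|.
Here n̂_z ≈ -0.483; the vertex latitude is φ_max = arccos|n̂_z| ≈ 61.2°.
Check via Clairaut: cos φ_max = |cos φ₁| · sin C = cos(7.0°)·sin(29.1°) ≈ 0.483, again giving ≈ 61.2°.

≈ 61°N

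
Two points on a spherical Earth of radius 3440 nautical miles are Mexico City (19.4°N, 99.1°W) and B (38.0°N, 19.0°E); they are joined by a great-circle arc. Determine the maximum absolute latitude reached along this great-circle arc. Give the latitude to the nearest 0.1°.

The great circle lies in the plane with unit normal n̂ = (p₁ × p₂)/|p₁ × p₂|.
Here n̂_z ≈ +0.663; the vertex latitude is φ_max = arccos|n̂_z| ≈ 48.5°.
Check via Clairaut: cos φ_max = |cos φ₁| · sin C = cos(19.4°)·sin(44.6°) ≈ 0.663, again giving ≈ 48.5°.

≈ 48.5°N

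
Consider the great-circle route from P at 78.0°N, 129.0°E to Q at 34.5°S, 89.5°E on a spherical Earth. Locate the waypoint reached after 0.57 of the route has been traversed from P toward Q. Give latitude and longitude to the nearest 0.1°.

From cos δ = sin φ₁ sin φ₂ + cos φ₁ cos φ₂ cos Δλ, the central angle is δ ≈ 2.006 rad (114.9°).
Interpolate at f = 0.57 with slerp weights a = sin((1−f)δ)/sin δ ≈ 0.838, b = sin(fδ)/sin δ ≈ 1.004.
p = a·p₁ + b·p₂ ≈ (-0.102, 0.963, 0.251); φ = arcsin(p_z) ≈ 14.53°, λ = atan2(p_y, p_x) ≈ 96.07°.

≈ 14.5°N, 96.1°E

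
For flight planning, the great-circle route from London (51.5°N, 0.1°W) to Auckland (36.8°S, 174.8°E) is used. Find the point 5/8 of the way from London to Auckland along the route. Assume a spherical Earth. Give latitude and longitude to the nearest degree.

≈ 24°N, 163°E

Convert each endpoint to a unit vector on the sphere (x = cos φ cos λ, y = cos φ sin λ, z = sin φ).
The central angle between the endpoints is δ = arccos(p₁·p₂) ≈ 2.877 rad (164.9°).
Interpolate at f = 5/8 with slerp weights a = sin((1−f)δ)/sin δ ≈ 3.375, b = sin(fδ)/sin δ ≈ 3.730.
p = a·p₁ + b·p₂ ≈ (-0.874, 0.267, 0.407); φ = arcsin(p_z) ≈ 24.01°, λ = atan2(p_y, p_x) ≈ 163.00°.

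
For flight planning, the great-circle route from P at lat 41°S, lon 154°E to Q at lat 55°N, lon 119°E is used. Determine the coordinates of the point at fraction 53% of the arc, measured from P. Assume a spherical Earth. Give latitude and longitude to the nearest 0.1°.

≈ lat 10.2°N, lon 138.2°E

Convert each endpoint to a unit vector on the sphere (x = cos φ cos λ, y = cos φ sin λ, z = sin φ).
The central angle between the endpoints is δ = arccos(p₁·p₂) ≈ 1.755 rad (100.5°).
Interpolate at f = 0.53 with slerp weights a = sin((1−f)δ)/sin δ ≈ 0.747, b = sin(fδ)/sin δ ≈ 0.815.
p = a·p₁ + b·p₂ ≈ (-0.733, 0.656, 0.178); φ = arcsin(p_z) ≈ 10.25°, λ = atan2(p_y, p_x) ≈ 138.18°.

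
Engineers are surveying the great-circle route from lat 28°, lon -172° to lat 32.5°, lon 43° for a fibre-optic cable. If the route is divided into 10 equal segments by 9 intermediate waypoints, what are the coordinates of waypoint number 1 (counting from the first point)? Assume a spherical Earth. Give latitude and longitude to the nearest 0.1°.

≈ lat 37.3°, lon -179.2°

From cos δ = sin φ₁ sin φ₂ + cos φ₁ cos φ₂ cos Δλ, the central angle is δ ≈ 1.937 rad (111.0°).
Interpolate at f = 1/10 with slerp weights a = sin((1−f)δ)/sin δ ≈ 1.055, b = sin(fδ)/sin δ ≈ 0.206.
p = a·p₁ + b·p₂ ≈ (-0.795, -0.011, 0.606); φ = arcsin(p_z) ≈ 37.30°, λ = atan2(p_y, p_x) ≈ -179.20°.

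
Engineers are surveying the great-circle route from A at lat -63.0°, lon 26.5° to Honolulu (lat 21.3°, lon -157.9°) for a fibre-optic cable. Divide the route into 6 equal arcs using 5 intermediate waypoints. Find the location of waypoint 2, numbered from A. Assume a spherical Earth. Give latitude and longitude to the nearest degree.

Write both endpoints as unit vectors p₁, p₂ with components (cos φ cos λ, cos φ sin λ, sin φ).
The central angle between the endpoints is δ = arccos(p₁·p₂) ≈ 2.412 rad (138.2°).
Interpolate at f = 2/6 with slerp weights a = sin((1−f)δ)/sin δ ≈ 1.499, b = sin(fδ)/sin δ ≈ 1.080.
p = a·p₁ + b·p₂ ≈ (-0.323, -0.075, -0.943); φ = arcsin(p_z) ≈ -70.61°, λ = atan2(p_y, p_x) ≈ -166.95°.

≈ lat -71°, lon -167°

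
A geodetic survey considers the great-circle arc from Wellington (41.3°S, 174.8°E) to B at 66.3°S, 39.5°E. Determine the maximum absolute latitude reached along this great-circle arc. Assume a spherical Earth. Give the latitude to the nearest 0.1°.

≈ 76.7°S

The great circle lies in the plane with unit normal n̂ = (p₁ × p₂)/|p₁ × p₂|.
Here n̂_z ≈ -0.231; the vertex latitude is φ_max = arccos|n̂_z| ≈ 76.7°.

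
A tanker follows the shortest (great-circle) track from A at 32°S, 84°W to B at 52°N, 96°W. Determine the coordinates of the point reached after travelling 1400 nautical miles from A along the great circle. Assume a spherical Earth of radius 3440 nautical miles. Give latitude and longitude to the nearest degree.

From cos δ = sin φ₁ sin φ₂ + cos φ₁ cos φ₂ cos Δλ, the central angle is δ ≈ 1.478 rad (84.7°). The total great-circle distance is δ·R ≈ 1.478 × 3440 ≈ 5083 nmi, so the target fraction is f = 1400/5083 ≈ 0.275.
Interpolate at f ≈ 0.275 with slerp weights a = sin((1−f)δ)/sin δ ≈ 0.881, b = sin(fδ)/sin δ ≈ 0.398.
p = a·p₁ + b·p₂ ≈ (0.053, -0.987, -0.154); φ = arcsin(p_z) ≈ -8.84°, λ = atan2(p_y, p_x) ≈ -86.95°.

≈ 9°S, 87°W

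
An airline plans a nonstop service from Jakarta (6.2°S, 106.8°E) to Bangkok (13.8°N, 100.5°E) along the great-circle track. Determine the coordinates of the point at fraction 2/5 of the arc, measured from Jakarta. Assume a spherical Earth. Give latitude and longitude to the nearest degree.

≈ 2°N, 104°E

From cos δ = sin φ₁ sin φ₂ + cos φ₁ cos φ₂ cos Δλ, the central angle is δ ≈ 0.366 rad (21.0°).
Interpolate at f = 2/5 with slerp weights a = sin((1−f)δ)/sin δ ≈ 0.609, b = sin(fδ)/sin δ ≈ 0.408.
p = a·p₁ + b·p₂ ≈ (-0.247, 0.968, 0.031); φ = arcsin(p_z) ≈ 1.80°, λ = atan2(p_y, p_x) ≈ 104.31°.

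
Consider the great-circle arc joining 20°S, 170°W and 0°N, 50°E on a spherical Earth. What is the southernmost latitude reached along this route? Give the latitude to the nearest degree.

≈ 30°S

The great circle lies in the plane with unit normal n̂ = (p₁ × p₂)/|p₁ × p₂|.
Here n̂_z ≈ -0.870; the vertex latitude is φ_max = arccos|n̂_z| ≈ 29.5°.
Check via Clairaut: cos φ_max = |cos φ₁| · sin C = cos(20.0°)·sin(112.2°) ≈ 0.870, again giving ≈ 29.5°.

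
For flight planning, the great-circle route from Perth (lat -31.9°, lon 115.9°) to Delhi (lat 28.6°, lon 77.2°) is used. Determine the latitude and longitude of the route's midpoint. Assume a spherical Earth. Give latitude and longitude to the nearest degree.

Convert each endpoint to a unit vector on the sphere (x = cos φ cos λ, y = cos φ sin λ, z = sin φ).
The central angle between the endpoints is δ = arccos(p₁·p₂) ≈ 1.236 rad (70.8°).
Interpolate at f = 1/2 with slerp weights a = sin((1−f)δ)/sin δ ≈ 0.613, b = sin(fδ)/sin δ ≈ 0.613.
p = a·p₁ + b·p₂ ≈ (-0.108, 0.994, -0.031); φ = arcsin(p_z) ≈ -1.75°, λ = atan2(p_y, p_x) ≈ 96.21°.

≈ lat -2°, lon 96°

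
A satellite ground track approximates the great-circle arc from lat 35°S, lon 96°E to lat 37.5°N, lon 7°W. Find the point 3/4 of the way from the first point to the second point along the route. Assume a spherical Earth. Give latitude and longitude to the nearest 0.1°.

Convert each endpoint to a unit vector on the sphere (x = cos φ cos λ, y = cos φ sin λ, z = sin φ).
The central angle between the endpoints is δ = arccos(p₁·p₂) ≈ 2.089 rad (119.7°).
Interpolate at f = 3/4 with slerp weights a = sin((1−f)δ)/sin δ ≈ 0.574, b = sin(fδ)/sin δ ≈ 1.151.
p = a·p₁ + b·p₂ ≈ (0.857, 0.357, 0.371); φ = arcsin(p_z) ≈ 21.80°, λ = atan2(p_y, p_x) ≈ 22.58°.

≈ lat 21.8°N, lon 22.6°E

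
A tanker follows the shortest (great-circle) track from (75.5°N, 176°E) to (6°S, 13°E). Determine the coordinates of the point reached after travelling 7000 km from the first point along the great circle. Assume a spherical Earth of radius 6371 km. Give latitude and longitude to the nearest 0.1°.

≈ (40.7°N, 17.3°E)

The haversine formula gives a central angle δ ≈ 1.917 rad (109.8°) between the endpoints. The total great-circle distance is δ·R ≈ 1.917 × 6371 ≈ 12213 km, so the target fraction is f = 7000/12213 ≈ 0.573.
Interpolate at f ≈ 0.573 with slerp weights a = sin((1−f)δ)/sin δ ≈ 0.776, b = sin(fδ)/sin δ ≈ 0.947.
p = a·p₁ + b·p₂ ≈ (0.724, 0.225, 0.652); φ = arcsin(p_z) ≈ 40.72°, λ = atan2(p_y, p_x) ≈ 17.30°.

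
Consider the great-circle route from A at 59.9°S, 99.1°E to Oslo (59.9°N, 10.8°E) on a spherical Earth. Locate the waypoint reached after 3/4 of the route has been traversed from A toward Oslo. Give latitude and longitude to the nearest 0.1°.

Convert each endpoint to a unit vector on the sphere (x = cos φ cos λ, y = cos φ sin λ, z = sin φ).
The central angle between the endpoints is δ = arccos(p₁·p₂) ≈ 2.405 rad (137.8°).
Interpolate at f = 3/4 with slerp weights a = sin((1−f)δ)/sin δ ≈ 0.843, b = sin(fδ)/sin δ ≈ 1.449.
p = a·p₁ + b·p₂ ≈ (0.647, 0.553, 0.525); φ = arcsin(p_z) ≈ 31.64°, λ = atan2(p_y, p_x) ≈ 40.54°.

≈ 31.6°N, 40.5°E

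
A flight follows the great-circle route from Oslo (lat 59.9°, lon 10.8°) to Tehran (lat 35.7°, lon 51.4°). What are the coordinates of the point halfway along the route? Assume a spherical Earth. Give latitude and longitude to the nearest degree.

Write both endpoints as unit vectors p₁, p₂ with components (cos φ cos λ, cos φ sin λ, sin φ).
The central angle between the endpoints is δ = arccos(p₁·p₂) ≈ 0.620 rad (35.5°).
Interpolate at f = 1/2 with slerp weights a = sin((1−f)δ)/sin δ ≈ 0.525, b = sin(fδ)/sin δ ≈ 0.525.
p = a·p₁ + b·p₂ ≈ (0.525, 0.383, 0.761); φ = arcsin(p_z) ≈ 49.51°, λ = atan2(p_y, p_x) ≈ 36.10°.

≈ lat 50°, lon 36°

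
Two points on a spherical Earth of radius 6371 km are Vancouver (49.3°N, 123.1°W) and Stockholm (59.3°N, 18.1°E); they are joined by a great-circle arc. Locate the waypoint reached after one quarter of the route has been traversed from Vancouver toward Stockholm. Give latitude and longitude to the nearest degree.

Convert each endpoint to a unit vector on the sphere (x = cos φ cos λ, y = cos φ sin λ, z = sin φ).
The central angle between the endpoints is δ = arccos(p₁·p₂) ≈ 1.168 rad (66.9°).
Interpolate at f = 1/4 with slerp weights a = sin((1−f)δ)/sin δ ≈ 0.835, b = sin(fδ)/sin δ ≈ 0.313.
p = a·p₁ + b·p₂ ≈ (-0.146, -0.406, 0.902); φ = arcsin(p_z) ≈ 64.42°, λ = atan2(p_y, p_x) ≈ -109.70°.

≈ 64°N, 110°W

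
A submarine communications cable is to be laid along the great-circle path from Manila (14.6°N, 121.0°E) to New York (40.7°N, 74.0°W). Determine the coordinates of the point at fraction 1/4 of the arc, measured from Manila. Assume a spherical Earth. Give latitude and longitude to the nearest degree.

≈ (44°N, 131°E)

Write both endpoints as unit vectors p₁, p₂ with components (cos φ cos λ, cos φ sin λ, sin φ).
The central angle between the endpoints is δ = arccos(p₁·p₂) ≈ 2.146 rad (123.0°).
Interpolate at f = 1/4 with slerp weights a = sin((1−f)δ)/sin δ ≈ 1.191, b = sin(fδ)/sin δ ≈ 0.609.
p = a·p₁ + b·p₂ ≈ (-0.466, 0.544, 0.698); φ = arcsin(p_z) ≈ 44.24°, λ = atan2(p_y, p_x) ≈ 130.61°.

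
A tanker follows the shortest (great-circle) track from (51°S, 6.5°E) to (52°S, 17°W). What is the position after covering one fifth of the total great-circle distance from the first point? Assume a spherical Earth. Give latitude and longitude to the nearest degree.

≈ (52°S, 2°E)

Write both endpoints as unit vectors p₁, p₂ with components (cos φ cos λ, cos φ sin λ, sin φ).
The central angle between the endpoints is δ = arccos(p₁·p₂) ≈ 0.255 rad (14.6°).
Interpolate at f = 1/5 with slerp weights a = sin((1−f)δ)/sin δ ≈ 0.803, b = sin(fδ)/sin δ ≈ 0.202.
p = a·p₁ + b·p₂ ≈ (0.621, 0.021, -0.783); φ = arcsin(p_z) ≈ -51.57°, λ = atan2(p_y, p_x) ≈ 1.92°.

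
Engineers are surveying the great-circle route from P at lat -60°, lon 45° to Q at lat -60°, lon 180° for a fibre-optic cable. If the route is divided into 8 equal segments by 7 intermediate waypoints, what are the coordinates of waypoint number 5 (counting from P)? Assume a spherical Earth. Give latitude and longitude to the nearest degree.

≈ lat -76°, lon 142°

Convert each endpoint to a unit vector on the sphere (x = cos φ cos λ, y = cos φ sin λ, z = sin φ).
The central angle between the endpoints is δ = arccos(p₁·p₂) ≈ 0.960 rad (55.0°).
Interpolate at f = 5/8 with slerp weights a = sin((1−f)δ)/sin δ ≈ 0.430, b = sin(fδ)/sin δ ≈ 0.689.
p = a·p₁ + b·p₂ ≈ (-0.193, 0.152, -0.969); φ = arcsin(p_z) ≈ -75.79°, λ = atan2(p_y, p_x) ≈ 141.71°.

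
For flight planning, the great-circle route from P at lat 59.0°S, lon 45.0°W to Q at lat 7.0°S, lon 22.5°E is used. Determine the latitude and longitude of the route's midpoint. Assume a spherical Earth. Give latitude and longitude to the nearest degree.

Convert each endpoint to a unit vector on the sphere (x = cos φ cos λ, y = cos φ sin λ, z = sin φ).
The central angle between the endpoints is δ = arccos(p₁·p₂) ≈ 1.266 rad (72.5°).
Interpolate at f = 1/2 with slerp weights a = sin((1−f)δ)/sin δ ≈ 0.620, b = sin(fδ)/sin δ ≈ 0.620.
p = a·p₁ + b·p₂ ≈ (0.795, 0.010, -0.607); φ = arcsin(p_z) ≈ -37.38°, λ = atan2(p_y, p_x) ≈ 0.70°.

≈ lat 37°S, lon 1°E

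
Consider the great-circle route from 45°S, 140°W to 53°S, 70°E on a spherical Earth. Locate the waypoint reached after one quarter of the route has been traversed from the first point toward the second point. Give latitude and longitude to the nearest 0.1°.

Write both endpoints as unit vectors p₁, p₂ with components (cos φ cos λ, cos φ sin λ, sin φ).
The central angle between the endpoints is δ = arccos(p₁·p₂) ≈ 1.373 rad (78.7°).
Interpolate at f = 1/4 with slerp weights a = sin((1−f)δ)/sin δ ≈ 0.874, b = sin(fδ)/sin δ ≈ 0.343.
p = a·p₁ + b·p₂ ≈ (-0.403, -0.203, -0.892); φ = arcsin(p_z) ≈ -63.17°, λ = atan2(p_y, p_x) ≈ -153.23°.

≈ 63.2°S, 153.2°W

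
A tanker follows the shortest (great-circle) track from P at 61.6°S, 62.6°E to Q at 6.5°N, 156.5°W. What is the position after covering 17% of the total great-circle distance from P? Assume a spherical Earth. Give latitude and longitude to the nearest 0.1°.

Write both endpoints as unit vectors p₁, p₂ with components (cos φ cos λ, cos φ sin λ, sin φ).
The central angle between the endpoints is δ = arccos(p₁·p₂) ≈ 2.056 rad (117.8°).
Interpolate at f = 0.17 with slerp weights a = sin((1−f)δ)/sin δ ≈ 1.120, b = sin(fδ)/sin δ ≈ 0.387.
p = a·p₁ + b·p₂ ≈ (-0.108, 0.320, -0.941); φ = arcsin(p_z) ≈ -70.29°, λ = atan2(p_y, p_x) ≈ 108.60°.

≈ 70.3°S, 108.6°E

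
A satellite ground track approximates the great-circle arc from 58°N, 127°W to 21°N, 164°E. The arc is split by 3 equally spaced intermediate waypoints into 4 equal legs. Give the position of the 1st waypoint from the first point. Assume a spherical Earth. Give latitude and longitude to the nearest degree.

≈ 53°N, 153°W

The haversine formula gives a central angle δ ≈ 1.069 rad (61.2°) between the endpoints.
Interpolate at f = 1/4 with slerp weights a = sin((1−f)δ)/sin δ ≈ 0.820, b = sin(fδ)/sin δ ≈ 0.301.
p = a·p₁ + b·p₂ ≈ (-0.532, -0.269, 0.803); φ = arcsin(p_z) ≈ 53.42°, λ = atan2(p_y, p_x) ≈ -153.13°.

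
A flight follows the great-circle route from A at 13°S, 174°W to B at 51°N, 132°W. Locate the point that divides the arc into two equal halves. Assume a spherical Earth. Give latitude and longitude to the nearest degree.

≈ 20°N, 158°W

Convert each endpoint to a unit vector on the sphere (x = cos φ cos λ, y = cos φ sin λ, z = sin φ).
The central angle between the endpoints is δ = arccos(p₁·p₂) ≈ 1.286 rad (73.7°).
Interpolate at f = 1/2 with slerp weights a = sin((1−f)δ)/sin δ ≈ 0.625, b = sin(fδ)/sin δ ≈ 0.625.
p = a·p₁ + b·p₂ ≈ (-0.869, -0.356, 0.345); φ = arcsin(p_z) ≈ 20.18°, λ = atan2(p_y, p_x) ≈ -157.72°.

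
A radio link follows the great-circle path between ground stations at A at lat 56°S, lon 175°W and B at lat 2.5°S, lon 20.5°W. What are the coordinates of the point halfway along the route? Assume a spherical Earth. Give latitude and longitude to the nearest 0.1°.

≈ lat 57.8°S, lon 46.5°W

Convert each endpoint to a unit vector on the sphere (x = cos φ cos λ, y = cos φ sin λ, z = sin φ).
The central angle between the endpoints is δ = arccos(p₁·p₂) ≈ 2.058 rad (117.9°).
Interpolate at f = 1/2 with slerp weights a = sin((1−f)δ)/sin δ ≈ 0.970, b = sin(fδ)/sin δ ≈ 0.970.
p = a·p₁ + b·p₂ ≈ (0.367, -0.386, -0.846); φ = arcsin(p_z) ≈ -57.79°, λ = atan2(p_y, p_x) ≈ -46.47°.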